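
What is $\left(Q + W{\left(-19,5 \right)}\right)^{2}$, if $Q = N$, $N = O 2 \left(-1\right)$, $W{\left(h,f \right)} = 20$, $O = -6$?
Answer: $1024$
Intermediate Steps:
$N = 12$ ($N = \left(-6\right) 2 \left(-1\right) = \left(-12\right) \left(-1\right) = 12$)
$Q = 12$
$\left(Q + W{\left(-19,5 \right)}\right)^{2} = \left(12 + 20\right)^{2} = 32^{2} = 1024$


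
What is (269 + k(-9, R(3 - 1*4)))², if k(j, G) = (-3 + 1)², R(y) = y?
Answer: 74529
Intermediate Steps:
k(j, G) = 4 (k(j, G) = (-2)² = 4)
(269 + k(-9, R(3 - 1*4)))² = (269 + 4)² = 273² = 74529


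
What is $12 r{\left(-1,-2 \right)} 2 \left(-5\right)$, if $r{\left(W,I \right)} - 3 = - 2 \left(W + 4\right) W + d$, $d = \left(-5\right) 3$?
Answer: $720$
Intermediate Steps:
$d = -15$
$r{\left(W,I \right)} = -12 + W \left(-8 - 2 W\right)$ ($r{\left(W,I \right)} = 3 + \left(- 2 \left(W + 4\right) W - 15\right) = 3 + \left(- 2 \left(4 + W\right) W - 15\right) = 3 + \left(\left(-8 - 2 W\right) W - 15\right) = 3 + \left(W \left(-8 - 2 W\right) - 15\right) = 3 + \left(-15 + W \left(-8 - 2 W\right)\right) = -12 + W \left(-8 - 2 W\right)$)
$12 r{\left(-1,-2 \right)} 2 \left(-5\right) = 12 \left(-12 - -8 - 2 \left(-1\right)^{2}\right) 2 \left(-5\right) = 12 \left(-12 + 8 - 2\right) \left(-10\right) = 12 \left(-6\right) \left(-10\right) = \left(-72\right) \left(-10\right) = 720$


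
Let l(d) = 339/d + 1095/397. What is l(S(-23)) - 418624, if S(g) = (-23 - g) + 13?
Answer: -2160369646/5161 ≈ -4.1860e+5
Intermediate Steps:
S(g) = -10 - g
l(d) = 1095/397 + 339/d (l(d) = 339/d + 1095*(1/397) = 339/d + 1095/397 = 1095/397 + 339/d)
l(S(-23)) - 418624 = (1095/397 + 339/(-10 - 1*(-23))) - 418624 = (1095/397 + 339/(-10 + 23)) - 418624 = (1095/397 + 339/13) - 418624 = 148818/5161 - 418624 = -2160369646/5161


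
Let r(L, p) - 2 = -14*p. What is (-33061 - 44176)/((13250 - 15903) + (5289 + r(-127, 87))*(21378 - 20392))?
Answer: -77237/4013325 ≈ -0.019245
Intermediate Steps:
r(L, p) = 2 - 14*p
(-33061 - 44176)/((13250 - 15903) + (5289 + r(-127, 87))*(21378 - 20392)) = (-33061 - 44176)/((13250 - 15903) + (5289 + (2 - 14*87))*(21378 - 20392)) = -77237/(-2653 + (5289 + (2 - 1218))*986) = -77237/(-2653 + (5289 - 1216)*986) = -77237/(-2653 + 4073*986) = -77237/(-2653 + 4015978) = -77237/4013325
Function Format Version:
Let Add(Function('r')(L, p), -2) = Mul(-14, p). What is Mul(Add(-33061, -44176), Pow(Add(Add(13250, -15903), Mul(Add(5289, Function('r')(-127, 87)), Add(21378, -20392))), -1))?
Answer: Rational(-77237, 4013325) ≈ -0.019245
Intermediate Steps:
Function('r')(L, p) = Add(2, Mul(-14, p))
Mul(Add(-33061, -44176), Pow(Add(Add(13250, -15903), Mul(Add(5289, Function('r')(-127, 87)), Add(21378, -20392))), -1)) = Mul(Add(-33061, -44176), Pow(Add(Add(13250, -15903), Mul(Add(5289, Add(2, Mul(-14, 87))), Add(21378, -20392))), -1)) = Mul(-77237, Pow(Add(-2653, Mul(Add(5289, Add(2, -1218)), 986)), -1)) = Mul(-77237, Pow(Add(-2653, Mul(Add(5289, -1216), 986)), -1)) = Mul(-77237, Pow(Add(-2653, Mul(4073, 986)), -1)) = Mul(-77237, Pow(Add(-2653, 4015978), -1)) = Mul(-77237, Pow(4013325, -1)) = Mul(-77237, Rational(1, 4013325)) = Rational(-77237, 4013325)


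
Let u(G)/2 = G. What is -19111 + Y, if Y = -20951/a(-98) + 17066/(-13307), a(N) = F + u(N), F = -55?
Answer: -9079616848/477151 ≈ -19029.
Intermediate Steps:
u(G) = 2*G
a(N) = -55 + 2*N
Y = 39215913/477151 (Y = -20951/(-55 + 2*(-98)) + 17066/(-13307) = -20951/(-55 - 196) + 17066*(-1/13307) = -20951/(-251) - 2438/1901 = -20951*(-1/251) - 2438/1901 = 20951/251 - 2438/1901 = 39215913/477151 ≈ 82.188)
-19111 + Y = -19111 + 39215913/477151 = -9079616848/477151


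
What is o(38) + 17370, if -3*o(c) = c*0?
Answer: 17370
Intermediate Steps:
o(c) = 0 (o(c) = -c*0/3 = -⅓*0 = 0)
o(38) + 17370 = 0 + 17370 = 17370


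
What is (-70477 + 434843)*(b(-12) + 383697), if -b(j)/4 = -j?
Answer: 139788651534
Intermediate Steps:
b(j) = 4*j (b(j) = -(-4)*j = 4*j)
(-70477 + 434843)*(b(-12) + 383697) = (-70477 + 434843)*(4*(-12) + 383697) = 364366*(-48 + 383697) = 364366*383649 = 139788651534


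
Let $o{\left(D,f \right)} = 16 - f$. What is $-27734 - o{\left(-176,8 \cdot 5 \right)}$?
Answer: $-27710$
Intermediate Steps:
$-27734 - o{\left(-176,8 \cdot 5 \right)} = -27734 - \left(16 - 8 \cdot 5\right) = -27734 - \left(16 - 40\right) = -27734 - -24 = -27734 + 24 = -27710$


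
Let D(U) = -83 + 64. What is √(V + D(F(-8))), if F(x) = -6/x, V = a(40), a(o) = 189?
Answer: √170 ≈ 13.038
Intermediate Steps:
V = 189
D(U) = -19
√(V + D(F(-8))) = √(189 - 19) = √170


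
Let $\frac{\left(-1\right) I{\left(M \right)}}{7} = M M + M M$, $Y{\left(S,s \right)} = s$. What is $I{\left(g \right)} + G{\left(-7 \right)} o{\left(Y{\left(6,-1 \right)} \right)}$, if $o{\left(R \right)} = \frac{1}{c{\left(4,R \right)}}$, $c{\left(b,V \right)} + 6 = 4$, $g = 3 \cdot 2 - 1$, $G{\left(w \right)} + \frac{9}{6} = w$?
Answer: $- \frac{1383}{4} \approx -345.75$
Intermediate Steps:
$G{\left(w \right)} = - \frac{3}{2} + w$
$g = 5$ ($g = 6 - 1 = 5$)
$c{\left(b,V \right)} = -2$ ($c{\left(b,V \right)} = -6 + 4 = -2$)
$o{\left(R \right)} = - \frac{1}{2}$ ($o{\left(R \right)} = \frac{1}{-2} = - \frac{1}{2}$)
$I{\left(M \right)} = - 14 M^{2}$ ($I{\left(M \right)} = - 7 \left(M M + M M\right) = - 7 \left(M^{2} + M^{2}\right) = - 7 \cdot 2 M^{2} = - 14 M^{2}$)
$I{\left(g \right)} + G{\left(-7 \right)} o{\left(Y{\left(6,-1 \right)} \right)} = - 14 \cdot 5^{2} + \left(- \frac{3}{2} - 7\right) \left(- \frac{1}{2}\right) = \left(-14\right) 25 - - \frac{17}{4} = -350 + \frac{17}{4} = - \frac{1383}{4}$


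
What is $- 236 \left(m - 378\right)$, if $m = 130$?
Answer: $58528$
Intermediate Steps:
$- 236 \left(m - 378\right) = - 236 \left(130 - 378\right) = \left(-236\right) \left(-248\right) = 58528$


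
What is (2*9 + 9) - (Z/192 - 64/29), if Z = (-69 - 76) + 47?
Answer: 82733/2784 ≈ 29.717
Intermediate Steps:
Z = -98 (Z = -145 + 47 = -98)
(2*9 + 9) - (Z/192 - 64/29) = (2*9 + 9) - (-98/192 - 64/29) = (18 + 9) - (-98*1/192 - 64*1/29) = 27 - (-49/96 - 64/29) = 27 - 1*(-7565/2784) = 27 + 7565/2784 = 82733/2784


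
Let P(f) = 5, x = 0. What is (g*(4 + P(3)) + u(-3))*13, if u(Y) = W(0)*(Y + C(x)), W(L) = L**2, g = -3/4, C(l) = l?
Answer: -351/4 ≈ -87.750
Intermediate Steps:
g = -3/4 (g = -3*1/4 = -3/4 ≈ -0.75000)
u(Y) = 0 (u(Y) = 0**2*(Y + 0) = 0*Y = 0)
(g*(4 + P(3)) + u(-3))*13 = (-3*(4 + 5)/4 + 0)*13 = (-3/4*9 + 0)*13 = (-27/4 + 0)*13 = -27/4*13 = -351/4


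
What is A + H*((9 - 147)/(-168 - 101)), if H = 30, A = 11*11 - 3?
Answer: 35882/269 ≈ 133.39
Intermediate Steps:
A = 118 (A = 121 - 3 = 118)
A + H*((9 - 147)/(-168 - 101)) = 118 + 30*((9 - 147)/(-168 - 101)) = 118 + 30*(-138/(-269)) = 118 + 30*(-138*(-1/269)) = 118 + 30*(138/269) = 118 + 4140/269 = 35882/269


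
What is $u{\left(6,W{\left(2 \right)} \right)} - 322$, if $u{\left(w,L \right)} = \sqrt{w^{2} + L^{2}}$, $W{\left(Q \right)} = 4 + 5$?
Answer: $-322 + 3 \sqrt{13} \approx -311.18$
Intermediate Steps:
$W{\left(Q \right)} = 9$
$u{\left(w,L \right)} = \sqrt{L^{2} + w^{2}}$
$u{\left(6,W{\left(2 \right)} \right)} - 322 = \sqrt{9^{2} + 6^{2}} - 322 = \sqrt{81 + 36} - 322 = \sqrt{117} - 322 = 3 \sqrt{13} - 322 = -322 + 3 \sqrt{13}$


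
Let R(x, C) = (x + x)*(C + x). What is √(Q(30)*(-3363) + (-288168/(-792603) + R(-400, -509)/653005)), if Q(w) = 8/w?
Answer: 2*I*√6662260101251776347714255/172524574005 ≈ 29.922*I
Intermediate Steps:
R(x, C) = 2*x*(C + x) (R(x, C) = (2*x)*(C + x) = 2*x*(C + x))
√(Q(30)*(-3363) + (-288168/(-792603) + R(-400, -509)/653005)) = √((8/30)*(-3363) + (-288168/(-792603) + (2*(-400)*(-509 - 400))/653005)) = √((8*(1/30))*(-3363) + (-288168*(-1/792603) + (2*(-400)*(-909))*(1/653005))) = √((4/15)*(-3363) + (96056/264201 + 727200*(1/653005))) = √(-4484/5 + (96056/264201 + 145440/130601)) = √(-4484/5 + 50970403096/34504914801) = √(-154465185952204/172524574005) = 2*I*√6662260101251776347714255/172524574005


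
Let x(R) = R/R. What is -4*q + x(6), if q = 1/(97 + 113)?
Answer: 103/105 ≈ 0.98095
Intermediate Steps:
q = 1/210 ≈ 0.0047619
x(R) = 1
-4*q + x(6) = -4*1/210 + 1 = -2/105 + 1 = 103/105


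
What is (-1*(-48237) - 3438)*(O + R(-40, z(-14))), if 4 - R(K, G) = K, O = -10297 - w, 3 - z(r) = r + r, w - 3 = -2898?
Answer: -329631042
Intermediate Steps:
w = -2895 (w = 3 - 2898 = -2895)
z(r) = 3 - 2*r (z(r) = 3 - (r + r) = 3 - 2*r)
O = -7402 (O = -10297 - 1*(-2895) = -10297 + 2895 = -7402)
R(K, G) = 4 - K
(-1*(-48237) - 3438)*(O + R(-40, z(-14))) = (-1*(-48237) - 3438)*(-7402 + (4 - 1*(-40))) = (48237 - 3438)*(-7402 + (4 + 40)) = 44799*(-7402 + 44) = 44799*(-7358) = -329631042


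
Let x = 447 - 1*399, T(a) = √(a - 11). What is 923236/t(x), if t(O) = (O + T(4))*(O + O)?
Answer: 461618/2311 - 230809*I*√7/55464 ≈ 199.75 - 11.01*I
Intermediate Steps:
T(a) = √(-11 + a)
x = 48 (x = 447 - 399 = 48)
t(O) = 2*O*(O + I*√7) (t(O) = (O + √(-11 + 4))*(O + O) = (O + √(-7))*(2*O) = (O + I*√7)*(2*O) = 2*O*(O + I*√7))
923236/t(x) = 923236/((2*48*(48 + I*√7))) = 923236/(4608 + 96*I*√7)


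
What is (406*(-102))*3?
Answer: -124236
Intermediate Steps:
(406*(-102))*3 = -41412*3 = -124236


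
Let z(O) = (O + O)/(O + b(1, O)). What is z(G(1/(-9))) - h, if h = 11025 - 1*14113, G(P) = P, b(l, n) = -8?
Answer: 225426/73 ≈ 3088.0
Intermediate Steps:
h = -3088 (h = 11025 - 14113 = -3088)
z(O) = 2*O/(-8 + O) (z(O) = (O + O)/(O - 8) = (2*O)/(-8 + O) = 2*O/(-8 + O))
z(G(1/(-9))) - h = 2/(-9*(-8 + 1/(-9))) - 1*(-3088) = 2*(-⅑)/(-8 - ⅑) + 3088 = 2*(-⅑)/(-73/9) + 3088 = 2*(-⅑)*(-9/73) + 3088 = 2/73 + 3088 = 225426/73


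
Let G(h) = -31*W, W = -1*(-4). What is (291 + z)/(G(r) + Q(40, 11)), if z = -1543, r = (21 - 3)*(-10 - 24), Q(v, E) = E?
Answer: 1252/113 ≈ 11.080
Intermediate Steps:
r = -612 (r = 18*(-34) = -612)
W = 4
G(h) = -124 (G(h) = -31*4 = -124)
(291 + z)/(G(r) + Q(40, 11)) = (291 - 1543)/(-124 + 11) = -1252/(-113) = -1252*(-1/113) = 1252/113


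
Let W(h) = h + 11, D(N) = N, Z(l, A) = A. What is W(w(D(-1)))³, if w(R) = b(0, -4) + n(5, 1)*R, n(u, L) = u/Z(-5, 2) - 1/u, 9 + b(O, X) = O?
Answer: -27/1000 ≈ -0.027000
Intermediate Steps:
b(O, X) = -9 + O
n(u, L) = u/2 - 1/u
w(R) = -9 + 23*R/10 (w(R) = (-9 + 0) + ((½)*5 - 1/5)*R = -9 + (5/2 - 1*⅕)*R = -9 + (5/2 - ⅕)*R = -9 + 23*R/10)
W(h) = 11 + h
W(w(D(-1)))³ = (11 + (-9 + (23/10)*(-1)))³ = (11 + (-9 - 23/10))³ = (11 - 113/10)³ = (-3/10)³ = -27/1000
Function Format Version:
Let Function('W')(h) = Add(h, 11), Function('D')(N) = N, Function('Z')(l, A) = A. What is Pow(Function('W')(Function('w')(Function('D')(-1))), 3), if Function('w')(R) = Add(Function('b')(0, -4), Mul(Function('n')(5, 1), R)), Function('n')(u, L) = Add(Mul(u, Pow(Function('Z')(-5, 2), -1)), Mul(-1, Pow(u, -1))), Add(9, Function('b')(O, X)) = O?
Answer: Rational(-27, 1000) ≈ -0.027000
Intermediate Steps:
Function('b')(O, X) = Add(-9, O)
Function('n')(u, L) = Add(Mul(Rational(1, 2), u), Mul(-1, Pow(u, -1))) (Function('n')(u, L) = Add(Mul(u, Pow(2, -1)), Mul(-1, Pow(u, -1))) = Add(Mul(u, Rational(1, 2)), Mul(-1, Pow(u, -1))) = Add(Mul(Rational(1, 2), u), Mul(-1, Pow(u, -1))))
Function('w')(R) = Add(-9, Mul(Rational(23, 10), R)) (Function('w')(R) = Add(Add(-9, 0), Mul(Add(Mul(Rational(1, 2), 5), Mul(-1, Pow(5, -1))), R)) = Add(-9, Mul(Add(Rational(5, 2), Mul(-1, Rational(1, 5))), R)) = Add(-9, Mul(Add(Rational(5, 2), Rational(-1, 5)), R)) = Add(-9, Mul(Rational(23, 10), R)))
Function('W')(h) = Add(11, h)
Pow(Function('W')(Function('w')(Function('D')(-1))), 3) = Pow(Add(11, Add(-9, Mul(Rational(23, 10), -1))), 3) = Pow(Add(11, Add(-9, Rational(-23, 10))), 3) = Pow(Add(11, Rational(-113, 10)), 3) = Pow(Rational(-3, 10), 3) = Rational(-27, 1000)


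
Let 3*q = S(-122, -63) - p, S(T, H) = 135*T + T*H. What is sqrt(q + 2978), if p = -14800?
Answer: 5*sqrt(1794)/3 ≈ 70.593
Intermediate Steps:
S(T, H) = 135*T + H*T
q = 6016/3 (q = (-122*(135 - 63) - 1*(-14800))/3 = (-122*72 + 14800)/3 = (-8784 + 14800)/3 = (1/3)*6016 = 6016/3 ≈ 2005.3)
sqrt(q + 2978) = sqrt(6016/3 + 2978) = sqrt(14950/3) = 5*sqrt(1794)/3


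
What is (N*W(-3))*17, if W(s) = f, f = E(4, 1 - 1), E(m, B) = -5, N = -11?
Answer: 935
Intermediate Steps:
f = -5
W(s) = -5
(N*W(-3))*17 = -11*(-5)*17 = 55*17 = 935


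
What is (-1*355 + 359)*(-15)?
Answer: -60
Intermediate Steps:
(-1*355 + 359)*(-15) = (-355 + 359)*(-15) = 4*(-15) = -60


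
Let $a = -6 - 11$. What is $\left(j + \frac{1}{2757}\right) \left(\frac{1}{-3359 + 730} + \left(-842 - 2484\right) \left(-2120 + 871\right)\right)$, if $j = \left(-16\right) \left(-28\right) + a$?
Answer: $\frac{12977459167343260}{7248153} \approx 1.7904 \cdot 10^{9}$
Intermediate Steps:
$a = -17$ ($a = -6 - 11 = -17$)
$j = 431$ ($j = \left(-16\right) \left(-28\right) - 17 = 448 - 17 = 431$)
$\left(j + \frac{1}{2757}\right) \left(\frac{1}{-3359 + 730} + \left(-842 - 2484\right) \left(-2120 + 871\right)\right) = \left(431 + \frac{1}{2757}\right) \left(\frac{1}{-3359 + 730} + \left(-842 - 2484\right) \left(-2120 + 871\right)\right) = \left(431 + \frac{1}{2757}\right) \left(\frac{1}{-2629} - -4154174\right) = \frac{1188268 \left(- \frac{1}{2629} + 4154174\right)}{2757} = \frac{1188268}{2757} \cdot \frac{10921323445}{2629} = \frac{12977459167343260}{7248153}$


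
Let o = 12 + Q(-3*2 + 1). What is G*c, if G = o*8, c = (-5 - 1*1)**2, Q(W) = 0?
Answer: 3456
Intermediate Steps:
o = 12 (o = 12 + 0 = 12)
c = 36 (c = (-5 - 1)**2 = (-6)**2 = 36)
G = 96 (G = 12*8 = 96)
G*c = 96*36 = 3456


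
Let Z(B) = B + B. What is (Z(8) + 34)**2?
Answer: 2500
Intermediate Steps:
Z(B) = 2*B
(Z(8) + 34)**2 = (2*8 + 34)**2 = (16 + 34)**2 = 50**2 = 2500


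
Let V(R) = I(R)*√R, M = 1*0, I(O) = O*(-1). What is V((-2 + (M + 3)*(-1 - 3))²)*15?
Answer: -41160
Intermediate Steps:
I(O) = -O
M = 0
V(R) = -R^(3/2) (V(R) = (-R)*√R = -R^(3/2))
V((-2 + (M + 3)*(-1 - 3))²)*15 = -((-2 + (0 + 3)*(-1 - 3))²)^(3/2)*15 = -((-2 + 3*(-4))²)^(3/2)*15 = -((-2 - 12)²)^(3/2)*15 = -((-14)²)^(3/2)*15 = -196^(3/2)*15 = -1*2744*15 = -2744*15 = -41160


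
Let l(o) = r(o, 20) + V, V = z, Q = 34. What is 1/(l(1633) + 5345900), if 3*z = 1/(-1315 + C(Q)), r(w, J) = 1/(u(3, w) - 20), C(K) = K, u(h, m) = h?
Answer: 65331/349252989040 ≈ 1.8706e-7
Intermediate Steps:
r(w, J) = -1/17 (r(w, J) = 1/(3 - 20) = 1/(-17) = -1/17)
z = -1/3843 (z = 1/(3*(-1315 + 34)) = (1/3)/(-1281) = (1/3)*(-1/1281) = -1/3843 ≈ -0.00026021)
V = -1/3843 ≈ -0.00026021
l(o) = -3860/65331 (l(o) = -1/17 - 1/3843 = -3860/65331)
1/(l(1633) + 5345900) = 1/(-3860/65331 + 5345900) = 1/(349252989040/65331) = 65331/349252989040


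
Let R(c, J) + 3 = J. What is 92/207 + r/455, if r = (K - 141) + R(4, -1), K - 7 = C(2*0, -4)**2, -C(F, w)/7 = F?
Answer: 578/4095 ≈ 0.14115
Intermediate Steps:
C(F, w) = -7*F
R(c, J) = -3 + J
K = 7 (K = 7 + (-14*0)**2 = 7 + (-7*0)**2 = 7 + 0**2 = 7 + 0 = 7)
r = -138 (r = (7 - 141) + (-3 - 1) = -134 - 4 = -138)
92/207 + r/455 = 92/207 - 138/455 = 92*(1/207) - 138*1/455 = 4/9 - 138/455 = 578/4095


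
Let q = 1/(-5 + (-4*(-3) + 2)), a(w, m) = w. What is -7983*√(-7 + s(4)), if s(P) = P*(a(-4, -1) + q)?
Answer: -2661*I*√203 ≈ -37913.0*I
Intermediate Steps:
q = ⅑ (q = 1/(-5 + (12 + 2)) = 1/(-5 + 14) = 1/9 = ⅑ ≈ 0.11111)
s(P) = -35*P/9 (s(P) = P*(-4 + ⅑) = P*(-35/9) = -35*P/9)
-7983*√(-7 + s(4)) = -7983*√(-7 - 35/9*4) = -7983*√(-7 - 140/9) = -2661*I*√203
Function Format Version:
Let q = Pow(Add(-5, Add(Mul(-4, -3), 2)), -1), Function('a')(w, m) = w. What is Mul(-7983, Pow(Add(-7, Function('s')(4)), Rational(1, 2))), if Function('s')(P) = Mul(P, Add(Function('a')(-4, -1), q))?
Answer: Mul(-2661, I, Pow(203, Rational(1, 2))) ≈ Mul(-37913., I)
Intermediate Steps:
q = Rational(1, 9) (q = Pow(Add(-5, Add(12, 2)), -1) = Pow(Add(-5, 14), -1) = Pow(9, -1) = Rational(1, 9) ≈ 0.11111)
Function('s')(P) = Mul(Rational(-35, 9), P) (Function('s')(P) = Mul(P, Add(-4, Rational(1, 9))) = Mul(P, Rational(-35, 9)) = Mul(Rational(-35, 9), P))
Mul(-7983, Pow(Add(-7, Function('s')(4)), Rational(1, 2))) = Mul(-7983, Pow(Add(-7, Mul(Rational(-35, 9), 4)), Rational(1, 2))) = Mul(-7983, Pow(Add(-7, Rational(-140, 9)), Rational(1, 2))) = Mul(-7983, Pow(Rational(-203, 9), Rational(1, 2))) = Mul(-7983, Mul(Rational(1, 3), I, Pow(203, Rational(1, 2)))) = Mul(-2661, I, Pow(203, Rational(1, 2)))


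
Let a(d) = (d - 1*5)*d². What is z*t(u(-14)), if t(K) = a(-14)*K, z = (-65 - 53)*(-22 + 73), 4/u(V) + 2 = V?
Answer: -5602758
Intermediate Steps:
u(V) = 4/(-2 + V)
a(d) = d²*(-5 + d) (a(d) = (d - 5)*d² = (-5 + d)*d² = d²*(-5 + d))
z = -6018 (z = -118*51 = -6018)
t(K) = -3724*K (t(K) = ((-14)²*(-5 - 14))*K = (196*(-19))*K = -3724*K)
z*t(u(-14)) = -(-22411032)*4/(-2 - 14) = -(-22411032)*4/(-16) = -(-22411032)*4*(-1/16) = -(-22411032)*(-1)/4 = -6018*931 = -5602758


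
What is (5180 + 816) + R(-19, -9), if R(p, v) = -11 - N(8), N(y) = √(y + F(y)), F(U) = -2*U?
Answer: 5985 - 2*I*√2 ≈ 5985.0 - 2.8284*I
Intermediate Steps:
N(y) = √(-y) (N(y) = √(y - 2*y) = √(-y))
R(p, v) = -11 - 2*I*√2 (R(p, v) = -11 - √(-1*8) = -11 - √(-8) = -11 - 2*I*√2)
(5180 + 816) + R(-19, -9) = (5180 + 816) + (-11 - 2*I*√2) = 5996 + (-11 - 2*I*√2) = 5985 - 2*I*√2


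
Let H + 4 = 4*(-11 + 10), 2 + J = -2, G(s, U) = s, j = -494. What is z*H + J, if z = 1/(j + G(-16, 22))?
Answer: -1016/255 ≈ -3.9843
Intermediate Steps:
J = -4 (J = -2 - 2 = -4)
H = -8 (H = -4 + 4*(-11 + 10) = -4 + 4*(-1) = -4 - 4 = -8)
z = -1/510 (z = 1/(-494 - 16) = 1/(-510) = -1/510 ≈ -0.0019608)
z*H + J = -1/510*(-8) - 4 = 4/255 - 4 = -1016/255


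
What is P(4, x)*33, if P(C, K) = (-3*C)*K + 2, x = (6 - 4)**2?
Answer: -1518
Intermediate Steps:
x = 4 (x = 2**2 = 4)
P(C, K) = 2 - 3*C*K (P(C, K) = -3*C*K + 2 = 2 - 3*C*K)
P(4, x)*33 = (2 - 3*4*4)*33 = (2 - 48)*33 = -46*33 = -1518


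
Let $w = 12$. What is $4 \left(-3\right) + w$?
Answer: $0$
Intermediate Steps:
$4 \left(-3\right) + w = 4 \left(-3\right) + 12 = -12 + 12 = 0$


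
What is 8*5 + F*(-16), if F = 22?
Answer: -312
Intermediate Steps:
8*5 + F*(-16) = 8*5 + 22*(-16) = 40 - 352 = -312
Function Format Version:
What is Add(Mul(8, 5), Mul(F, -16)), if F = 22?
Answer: -312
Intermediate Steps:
Add(Mul(8, 5), Mul(F, -16)) = Add(Mul(8, 5), Mul(22, -16)) = Add(40, -352) = -312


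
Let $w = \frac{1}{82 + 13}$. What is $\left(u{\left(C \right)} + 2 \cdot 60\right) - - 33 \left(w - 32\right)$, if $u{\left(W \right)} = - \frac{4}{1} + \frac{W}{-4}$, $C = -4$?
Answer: $- \frac{89172}{95} \approx -938.65$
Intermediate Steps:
$u{\left(W \right)} = -4 - \frac{W}{4}$ ($u{\left(W \right)} = \left(-4\right) 1 + W \left(- \frac{1}{4}\right) = -4 - \frac{W}{4}$)
$w = \frac{1}{95} \approx 0.010526$
$\left(u{\left(C \right)} + 2 \cdot 60\right) - - 33 \left(w - 32\right) = \left(\left(-4 - -1\right) + 2 \cdot 60\right) - - 33 \left(\frac{1}{95} - 32\right) = \left(\left(-4 + 1\right) + 120\right) - \left(-33\right) \left(- \frac{3039}{95}\right) = \left(-3 + 120\right) - \frac{100287}{95} = 117 - \frac{100287}{95} = - \frac{89172}{95}$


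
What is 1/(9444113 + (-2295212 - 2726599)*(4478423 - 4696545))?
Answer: 1/1095376903055 ≈ 9.1293e-13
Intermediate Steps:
1/(9444113 + (-2295212 - 2726599)*(4478423 - 4696545)) = 1/(9444113 - 5021811*(-218122)) = 1/(9444113 + 1095367458942) = 1/1095376903055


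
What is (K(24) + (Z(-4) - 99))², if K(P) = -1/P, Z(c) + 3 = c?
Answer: 6477025/576 ≈ 11245.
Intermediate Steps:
Z(c) = -3 + c
(K(24) + (Z(-4) - 99))² = (-1/24 + ((-3 - 4) - 99))² = (-1*1/24 + (-7 - 99))² = (-1/24 - 106)² = (-2545/24)² = 6477025/576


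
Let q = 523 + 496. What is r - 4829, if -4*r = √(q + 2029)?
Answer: -4829 - √762/2 ≈ -4842.8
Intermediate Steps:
q = 1019
r = -√762/2 (r = -√(1019 + 2029)/4 = -√762/2 ≈ -13.802)
r - 4829 = -√762/2 - 4829 = -4829 - √762/2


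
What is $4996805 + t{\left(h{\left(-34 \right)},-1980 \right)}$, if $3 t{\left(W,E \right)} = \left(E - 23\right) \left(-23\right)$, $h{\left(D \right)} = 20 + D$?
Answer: $\frac{15036484}{3} \approx 5.0122 \cdot 10^{6}$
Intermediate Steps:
$t{\left(W,E \right)} = \frac{529}{3} - \frac{23 E}{3}$ ($t{\left(W,E \right)} = \frac{\left(E - 23\right) \left(-23\right)}{3} = \frac{\left(-23 + E\right) \left(-23\right)}{3} = \frac{529 - 23 E}{3} = \frac{529}{3} - \frac{23 E}{3}$)
$4996805 + t{\left(h{\left(-34 \right)},-1980 \right)} = 4996805 + \left(\frac{529}{3} - -15180\right) = 4996805 + \left(\frac{529}{3} + 15180\right) = 4996805 + \frac{46069}{3} = \frac{15036484}{3}$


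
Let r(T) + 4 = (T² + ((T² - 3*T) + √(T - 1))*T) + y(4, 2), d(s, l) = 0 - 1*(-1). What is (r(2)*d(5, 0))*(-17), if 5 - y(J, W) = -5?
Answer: -136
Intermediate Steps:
d(s, l) = 1 (d(s, l) = 0 + 1 = 1)
y(J, W) = 10 (y(J, W) = 5 - 1*(-5) = 5 + 5 = 10)
r(T) = 6 + T² + T*(T² + √(-1 + T) - 3*T) (r(T) = -4 + ((T² + ((T² - 3*T) + √(T - 1))*T) + 10) = -4 + ((T² + ((T² - 3*T) + √(-1 + T))*T) + 10) = -4 + ((T² + (T² + √(-1 + T) - 3*T)*T) + 10) = -4 + ((T² + T*(T² + √(-1 + T) - 3*T)) + 10) = -4 + (10 + T² + T*(T² + √(-1 + T) - 3*T)) = 6 + T² + T*(T² + √(-1 + T) - 3*T))
(r(2)*d(5, 0))*(-17) = ((6 + 2³ - 2*2² + 2*√(-1 + 2))*1)*(-17) = ((6 + 8 - 2*4 + 2*√1)*1)*(-17) = ((6 + 8 - 8 + 2*1)*1)*(-17) = ((6 + 8 - 8 + 2)*1)*(-17) = (8*1)*(-17) = 8*(-17) = -136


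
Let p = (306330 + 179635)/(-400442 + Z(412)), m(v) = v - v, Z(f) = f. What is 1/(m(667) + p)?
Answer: -80006/97193 ≈ -0.82317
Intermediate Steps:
m(v) = 0
p = -97193/80006 (p = (306330 + 179635)/(-400442 + 412) = 485965/(-400030) = 485965*(-1/400030) = -97193/80006 ≈ -1.2148)
1/(m(667) + p) = 1/(0 - 97193/80006) = 1/(-97193/80006) = -80006/97193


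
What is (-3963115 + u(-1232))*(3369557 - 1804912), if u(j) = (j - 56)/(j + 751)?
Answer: -2982615526010415/481 ≈ -6.2009e+12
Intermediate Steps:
u(j) = (-56 + j)/(751 + j)
(-3963115 + u(-1232))*(3369557 - 1804912) = (-3963115 + (-56 - 1232)/(751 - 1232))*(3369557 - 1804912) = (-3963115 - 1288/(-481))*1564645 = (-3963115 - 1/481*(-1288))*1564645 = (-3963115 + 1288/481)*1564645 = -1906257027/481*1564645 = -2982615526010415/481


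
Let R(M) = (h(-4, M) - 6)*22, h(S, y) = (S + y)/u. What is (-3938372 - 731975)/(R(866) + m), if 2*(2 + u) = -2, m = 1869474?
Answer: -14011041/5589062 ≈ -2.5069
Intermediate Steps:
u = -3 (u = -2 + (½)*(-2) = -2 - 1 = -3)
h(S, y) = -S/3 - y/3 (h(S, y) = (S + y)/(-3) = (S + y)*(-⅓) = -S/3 - y/3)
R(M) = -308/3 - 22*M/3 (R(M) = ((-⅓*(-4) - M/3) - 6)*22 = ((4/3 - M/3) - 6)*22 = (-14/3 - M/3)*22 = -308/3 - 22*M/3)
(-3938372 - 731975)/(R(866) + m) = (-3938372 - 731975)/((-308/3 - 22/3*866) + 1869474) = -4670347/((-308/3 - 19052/3) + 1869474) = -4670347/(-19360/3 + 1869474) = -4670347/5589062/3 = -4670347*3/5589062 = -14011041/5589062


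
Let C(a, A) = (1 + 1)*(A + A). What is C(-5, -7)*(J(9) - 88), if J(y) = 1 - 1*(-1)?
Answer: 2408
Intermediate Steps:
C(a, A) = 4*A (C(a, A) = 2*(2*A) = 4*A)
J(y) = 2 (J(y) = 1 + 1 = 2)
C(-5, -7)*(J(9) - 88) = (4*(-7))*(2 - 88) = -28*(-86) = 2408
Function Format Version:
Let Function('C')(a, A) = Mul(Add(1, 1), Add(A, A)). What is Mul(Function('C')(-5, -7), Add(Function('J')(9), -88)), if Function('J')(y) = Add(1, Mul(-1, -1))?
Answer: 2408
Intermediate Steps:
Function('C')(a, A) = Mul(4, A) (Function('C')(a, A) = Mul(2, Mul(2, A)) = Mul(4, A))
Function('J')(y) = 2 (Function('J')(y) = Add(1, 1) = 2)
Mul(Function('C')(-5, -7), Add(Function('J')(9), -88)) = Mul(Mul(4, -7), Add(2, -88)) = Mul(-28, -86) = 2408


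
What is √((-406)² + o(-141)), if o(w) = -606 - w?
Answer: √164371 ≈ 405.43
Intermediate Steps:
√((-406)² + o(-141)) = √((-406)² + (-606 - 1*(-141))) = √(164836 + (-606 + 141)) = √(164836 - 465) = √164371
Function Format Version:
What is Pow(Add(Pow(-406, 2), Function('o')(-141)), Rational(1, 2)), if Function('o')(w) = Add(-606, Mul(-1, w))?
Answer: Pow(164371, Rational(1, 2)) ≈ 405.43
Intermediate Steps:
Pow(Add(Pow(-406, 2), Function('o')(-141)), Rational(1, 2)) = Pow(Add(Pow(-406, 2), Add(-606, Mul(-1, -141))), Rational(1, 2)) = Pow(Add(164836, Add(-606, 141)), Rational(1, 2)) = Pow(Add(164836, -465), Rational(1, 2)) = Pow(164371, Rational(1, 2))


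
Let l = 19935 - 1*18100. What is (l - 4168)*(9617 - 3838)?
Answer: -13482407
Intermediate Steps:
l = 1835 (l = 19935 - 18100 = 1835)
(l - 4168)*(9617 - 3838) = (1835 - 4168)*(9617 - 3838) = -2333*5779 = -13482407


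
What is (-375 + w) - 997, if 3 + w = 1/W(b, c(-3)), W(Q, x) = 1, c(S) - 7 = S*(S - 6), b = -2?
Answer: -1374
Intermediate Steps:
c(S) = 7 + S*(-6 + S) (c(S) = 7 + S*(S - 6) = 7 + S*(-6 + S))
w = -2 (w = -3 + 1/1 = -3 + 1 = -2)
(-375 + w) - 997 = (-375 - 2) - 997 = -377 - 997 = -1374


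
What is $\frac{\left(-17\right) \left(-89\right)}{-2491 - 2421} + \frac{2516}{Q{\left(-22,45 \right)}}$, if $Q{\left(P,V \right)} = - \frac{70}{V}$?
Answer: $- \frac{55624255}{34384} \approx -1617.7$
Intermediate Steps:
$\frac{\left(-17\right) \left(-89\right)}{-2491 - 2421} + \frac{2516}{Q{\left(-22,45 \right)}} = \frac{\left(-17\right) \left(-89\right)}{-2491 - 2421} + \frac{2516}{\left(-70\right) \frac{1}{45}} = \frac{1513}{-2491 - 2421} + \frac{2516}{\left(-70\right) \frac{1}{45}} = \frac{1513}{-4912} + \frac{2516}{- \frac{14}{9}} = 1513 \left(- \frac{1}{4912}\right) + 2516 \left(- \frac{9}{14}\right) = - \frac{1513}{4912} - \frac{11322}{7} = - \frac{55624255}{34384}$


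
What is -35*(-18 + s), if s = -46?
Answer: 2240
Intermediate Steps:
-35*(-18 + s) = -35*(-18 - 46) = -35*(-64) = -1*(-2240) = 2240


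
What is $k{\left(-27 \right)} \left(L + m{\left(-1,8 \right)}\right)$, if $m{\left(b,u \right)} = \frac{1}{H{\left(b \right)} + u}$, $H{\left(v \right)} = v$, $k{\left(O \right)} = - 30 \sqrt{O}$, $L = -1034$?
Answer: $\frac{651330 i \sqrt{3}}{7} \approx 1.6116 \cdot 10^{5} i$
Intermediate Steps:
$m{\left(b,u \right)} = \frac{1}{b + u}$
$k{\left(-27 \right)} \left(L + m{\left(-1,8 \right)}\right) = - 30 \sqrt{-27} \left(-1034 + \frac{1}{-1 + 8}\right) = - 30 \cdot 3 i \sqrt{3} \left(-1034 + \frac{1}{7}\right) = - 90 i \sqrt{3} \left(-1034 + \frac{1}{7}\right) = - 90 i \sqrt{3} \left(- \frac{7237}{7}\right) = \frac{651330 i \sqrt{3}}{7}$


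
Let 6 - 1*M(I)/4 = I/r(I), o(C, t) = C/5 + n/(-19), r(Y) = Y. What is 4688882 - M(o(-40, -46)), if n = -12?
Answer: 4688862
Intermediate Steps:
o(C, t) = 12/19 + C/5 (o(C, t) = C/5 - 12/(-19) = C*(⅕) - 12*(-1/19) = C/5 + 12/19 = 12/19 + C/5)
M(I) = 20 (M(I) = 24 - 4*I/I = 24 - 4*1 = 24 - 4 = 20)
4688882 - M(o(-40, -46)) = 4688882 - 1*20 = 4688882 - 20 = 4688862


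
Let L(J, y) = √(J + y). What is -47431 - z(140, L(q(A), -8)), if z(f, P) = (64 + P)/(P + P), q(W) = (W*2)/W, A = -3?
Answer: -94863/2 + 16*I*√6/3 ≈ -47432.0 + 13.064*I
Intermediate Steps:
q(W) = 2 (q(W) = (2*W)/W = 2)
z(f, P) = (64 + P)/(2*P) (z(f, P) = (64 + P)/((2*P)) = (64 + P)*(1/(2*P)) = (64 + P)/(2*P))
-47431 - z(140, L(q(A), -8)) = -47431 - (64 + √(2 - 8))/(2*(√(2 - 8))) = -47431 - (64 + √(-6))/(2*(√(-6))) = -47431 - (64 + I*√6)/(2*(I*√6)) = -47431 - (-I*√6/6)*(64 + I*√6)/2 = -47431 - (-1)*I*√6*(64 + I*√6)/12 = -47431 + I*√6*(64 + I*√6)/12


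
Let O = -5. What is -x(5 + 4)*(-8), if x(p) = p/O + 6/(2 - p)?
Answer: -744/35 ≈ -21.257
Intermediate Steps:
x(p) = 6/(2 - p) - p/5 (x(p) = p/(-5) + 6/(2 - p) = p*(-⅕) + 6/(2 - p) = -p/5 + 6/(2 - p) = 6/(2 - p) - p/5)
-x(5 + 4)*(-8) = -(-30 - (5 + 4)² + 2*(5 + 4))/(5*(-2 + (5 + 4)))*(-8) = -(-30 - 1*9² + 2*9)/(5*(-2 + 9))*(-8) = -(⅕)*(-30 - 1*81 + 18)/7*(-8) = -(⅕)*(⅐)*(-30 - 81 + 18)*(-8) = -(⅕)*(⅐)*(-93)*(-8) = -(-93)*(-8)/35 = -1*744/35 = -744/35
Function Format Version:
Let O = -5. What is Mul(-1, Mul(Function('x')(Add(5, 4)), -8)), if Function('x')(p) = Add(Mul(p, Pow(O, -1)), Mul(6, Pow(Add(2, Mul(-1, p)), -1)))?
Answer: Rational(-744, 35) ≈ -21.257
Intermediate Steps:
Function('x')(p) = Add(Mul(6, Pow(Add(2, Mul(-1, p)), -1)), Mul(Rational(-1, 5), p)) (Function('x')(p) = Add(Mul(p, Pow(-5, -1)), Mul(6, Pow(Add(2, Mul(-1, p)), -1))) = Add(Mul(p, Rational(-1, 5)), Mul(6, Pow(Add(2, Mul(-1, p)), -1))) = Add(Mul(Rational(-1, 5), p), Mul(6, Pow(Add(2, Mul(-1, p)), -1))) = Add(Mul(6, Pow(Add(2, Mul(-1, p)), -1)), Mul(Rational(-1, 5), p)))
Mul(-1, Mul(Function('x')(Add(5, 4)), -8)) = Mul(-1, Mul(Mul(Rational(1, 5), Pow(Add(-2, Add(5, 4)), -1), Add(-30, Mul(-1, Pow(Add(5, 4), 2)), Mul(2, Add(5, 4)))), -8)) = Mul(-1, Mul(Mul(Rational(1, 5), Pow(Add(-2, 9), -1), Add(-30, Mul(-1, Pow(9, 2)), Mul(2, 9))), -8)) = Mul(-1, Mul(Mul(Rational(1, 5), Pow(7, -1), Add(-30, Mul(-1, 81), 18)), -8)) = Mul(-1, Mul(Mul(Rational(1, 5), Rational(1, 7), Add(-30, -81, 18)), -8)) = Mul(-1, Mul(Mul(Rational(1, 5), Rational(1, 7), -93), -8)) = Mul(-1, Mul(Rational(-93, 35), -8)) = Mul(-1, Rational(744, 35)) = Rational(-744, 35)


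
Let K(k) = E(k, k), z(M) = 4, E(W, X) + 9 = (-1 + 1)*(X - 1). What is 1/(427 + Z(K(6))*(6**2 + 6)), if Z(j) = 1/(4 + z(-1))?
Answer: 4/1729 ≈ 0.0023135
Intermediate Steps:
E(W, X) = -9 (E(W, X) = -9 + (-1 + 1)*(X - 1) = -9 + 0*(-1 + X) = -9 + 0 = -9)
K(k) = -9
Z(j) = 1/8 (Z(j) = 1/(4 + 4) = 1/8)
1/(427 + Z(K(6))*(6**2 + 6)) = 1/(427 + (6**2 + 6)/8) = 1/(427 + (36 + 6)/8) = 1/(427 + (1/8)*42) = 1/(427 + 21/4) = 1/(1729/4) = 4/1729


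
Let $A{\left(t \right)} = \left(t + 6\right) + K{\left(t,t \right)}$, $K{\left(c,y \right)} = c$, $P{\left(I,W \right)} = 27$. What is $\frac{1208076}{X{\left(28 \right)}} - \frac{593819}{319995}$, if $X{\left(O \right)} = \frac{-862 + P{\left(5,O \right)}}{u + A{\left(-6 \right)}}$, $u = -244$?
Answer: $\frac{19328814813227}{53439165} \approx 3.617 \cdot 10^{5}$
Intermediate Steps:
$A{\left(t \right)} = 6 + 2 t$ ($A{\left(t \right)} = \left(t + 6\right) + t = \left(6 + t\right) + t = 6 + 2 t$)
$X{\left(O \right)} = \frac{167}{50}$ ($X{\left(O \right)} = \frac{-862 + 27}{-244 + \left(6 + 2 \left(-6\right)\right)} = - \frac{835}{-244 + \left(6 - 12\right)} = - \frac{835}{-244 - 6} = - \frac{835}{-250} = \left(-835\right) \left(- \frac{1}{250}\right) = \frac{167}{50}$)
$\frac{1208076}{X{\left(28 \right)}} - \frac{593819}{319995} = \frac{1208076}{\frac{167}{50}} - \frac{593819}{319995} = 1208076 \cdot \frac{50}{167} - \frac{593819}{319995} = \frac{60403800}{167} - \frac{593819}{319995} = \frac{19328814813227}{53439165}$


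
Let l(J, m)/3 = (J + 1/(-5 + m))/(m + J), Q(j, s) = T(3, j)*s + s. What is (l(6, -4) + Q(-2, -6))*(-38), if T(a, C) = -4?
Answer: -3059/3 ≈ -1019.7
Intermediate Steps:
Q(j, s) = -3*s (Q(j, s) = -4*s + s = -3*s)
l(J, m) = 3*(J + 1/(-5 + m))/(J + m) (l(J, m) = 3*((J + 1/(-5 + m))/(m + J)) = 3*((J + 1/(-5 + m))/(J + m)) = 3*(J + 1/(-5 + m))/(J + m))
(l(6, -4) + Q(-2, -6))*(-38) = (3*(1 - 5*6 + 6*(-4))/((-4)**2 - 5*6 - 5*(-4) + 6*(-4)) - 3*(-6))*(-38) = (3*(1 - 30 - 24)/(16 - 30 + 20 - 24) + 18)*(-38) = (3*(-53)/(-18) + 18)*(-38) = (3*(-1/18)*(-53) + 18)*(-38) = (53/6 + 18)*(-38) = (161/6)*(-38) = -3059/3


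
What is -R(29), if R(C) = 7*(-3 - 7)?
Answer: 70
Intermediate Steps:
R(C) = -70 (R(C) = 7*(-10) = -70)
-R(29) = -1*(-70) = 70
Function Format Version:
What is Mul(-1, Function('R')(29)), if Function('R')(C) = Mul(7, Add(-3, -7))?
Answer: 70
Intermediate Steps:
Function('R')(C) = -70 (Function('R')(C) = Mul(7, -10) = -70)
Mul(-1, Function('R')(29)) = Mul(-1, -70) = 70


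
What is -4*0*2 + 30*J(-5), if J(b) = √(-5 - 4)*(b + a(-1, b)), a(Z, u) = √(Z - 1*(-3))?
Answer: 90*I*(-5 + √2) ≈ -322.72*I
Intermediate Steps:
a(Z, u) = √(3 + Z) (a(Z, u) = √(Z + 3) = √(3 + Z))
J(b) = 3*I*(b + √2) (J(b) = √(-5 - 4)*(b + √(3 - 1)) = √(-9)*(b + √2) = (3*I)*(b + √2) = 3*I*(b + √2))
-4*0*2 + 30*J(-5) = -4*0*2 + 30*(3*I*(-5 + √2)) = 0*2 + 90*I*(-5 + √2) = 0 + 90*I*(-5 + √2) = 90*I*(-5 + √2)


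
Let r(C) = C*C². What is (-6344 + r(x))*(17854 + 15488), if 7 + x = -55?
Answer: -8157853824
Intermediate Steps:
x = -62 (x = -7 - 55 = -62)
r(C) = C³
(-6344 + r(x))*(17854 + 15488) = (-6344 + (-62)³)*(17854 + 15488) = (-6344 - 238328)*33342 = -244672*33342 = -8157853824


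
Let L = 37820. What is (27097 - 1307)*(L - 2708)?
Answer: 905538480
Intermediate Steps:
(27097 - 1307)*(L - 2708) = (27097 - 1307)*(37820 - 2708) = 25790*35112 = 905538480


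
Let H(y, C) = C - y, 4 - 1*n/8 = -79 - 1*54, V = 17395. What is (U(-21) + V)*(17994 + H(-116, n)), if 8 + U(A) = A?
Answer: 333531396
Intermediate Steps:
U(A) = -8 + A
n = 1096 (n = 32 - 8*(-79 - 1*54) = 32 - 8*(-79 - 54) = 32 - 8*(-133) = 32 + 1064 = 1096)
(U(-21) + V)*(17994 + H(-116, n)) = ((-8 - 21) + 17395)*(17994 + (1096 - 1*(-116))) = (-29 + 17395)*(17994 + (1096 + 116)) = 17366*(17994 + 1212) = 17366*19206 = 333531396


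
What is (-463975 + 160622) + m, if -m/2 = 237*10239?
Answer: -5156639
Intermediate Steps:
m = -4853286 (m = -474*10239 = -2*2426643 = -4853286)
(-463975 + 160622) + m = (-463975 + 160622) - 4853286 = -303353 - 4853286 = -5156639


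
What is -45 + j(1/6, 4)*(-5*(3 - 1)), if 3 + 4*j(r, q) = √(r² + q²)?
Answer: -75/2 - 5*√577/12 ≈ -47.509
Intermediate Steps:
j(r, q) = -¾ + √(q² + r²)/4 (j(r, q) = -¾ + √(r² + q²)/4 = -¾ + √(q² + r²)/4)
-45 + j(1/6, 4)*(-5*(3 - 1)) = -45 + (-¾ + √(4² + (1/6)²)/4)*(-5*(3 - 1)) = -45 + (-¾ + √(16 + (⅙)²)/4)*(-5*2) = -45 + (-¾ + √(16 + 1/36)/4)*(-10) = -45 + (-¾ + √(577/36)/4)*(-10) = -45 + (-¾ + (√577/6)/4)*(-10) = -45 + (-¾ + √577/24)*(-10) = -45 + (15/2 - 5*√577/12) = -75/2 - 5*√577/12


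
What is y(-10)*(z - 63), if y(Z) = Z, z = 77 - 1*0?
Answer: -140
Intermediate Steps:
z = 77 (z = 77 + 0 = 77)
y(-10)*(z - 63) = -10*(77 - 63) = -10*14 = -140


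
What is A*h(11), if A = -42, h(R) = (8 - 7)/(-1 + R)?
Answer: -21/5 ≈ -4.2000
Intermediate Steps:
h(R) = 1/(-1 + R)
A*h(11) = -42/(-1 + 11) = -42/10 = -42*⅒ = -21/5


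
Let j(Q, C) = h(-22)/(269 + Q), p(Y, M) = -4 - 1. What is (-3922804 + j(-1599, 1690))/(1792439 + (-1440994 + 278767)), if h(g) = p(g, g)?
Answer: -94860533/15239672 ≈ -6.2246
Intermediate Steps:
p(Y, M) = -5
h(g) = -5
j(Q, C) = -5/(269 + Q)
(-3922804 + j(-1599, 1690))/(1792439 + (-1440994 + 278767)) = (-3922804 - 5/(269 - 1599))/(1792439 + (-1440994 + 278767)) = (-3922804 - 5/(-1330))/(1792439 - 1162227) = (-3922804 - 5*(-1/1330))/630212 = (-3922804 + 1/266)*(1/630212) = -1043465863/266*1/630212 = -94860533/15239672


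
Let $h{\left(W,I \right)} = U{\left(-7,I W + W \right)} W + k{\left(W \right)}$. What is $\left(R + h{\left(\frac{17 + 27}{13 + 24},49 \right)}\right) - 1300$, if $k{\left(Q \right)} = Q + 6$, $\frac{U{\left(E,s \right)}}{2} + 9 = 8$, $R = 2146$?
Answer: $\frac{31480}{37} \approx 850.81$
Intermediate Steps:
$U{\left(E,s \right)} = -2$ ($U{\left(E,s \right)} = -18 + 2 \cdot 8 = -18 + 16 = -2$)
$k{\left(Q \right)} = 6 + Q$
$h{\left(W,I \right)} = 6 - W$ ($h{\left(W,I \right)} = - 2 W + \left(6 + W\right) = 6 - W$)
$\left(R + h{\left(\frac{17 + 27}{13 + 24},49 \right)}\right) - 1300 = \left(2146 + \left(6 - \frac{17 + 27}{13 + 24}\right)\right) - 1300 = \left(2146 + \left(6 - \frac{44}{37}\right)\right) - 1300 = \left(2146 + \frac{178}{37}\right) - 1300 = \frac{79580}{37} - 1300 = \frac{31480}{37}$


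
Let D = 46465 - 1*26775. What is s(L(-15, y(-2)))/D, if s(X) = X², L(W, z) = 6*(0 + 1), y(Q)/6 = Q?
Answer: 18/9845 ≈ 0.0018283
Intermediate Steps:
y(Q) = 6*Q
D = 19690 (D = 46465 - 26775 = 19690)
L(W, z) = 6 (L(W, z) = 6*1 = 6)
s(L(-15, y(-2)))/D = 6²/19690 = 36*(1/19690) = 18/9845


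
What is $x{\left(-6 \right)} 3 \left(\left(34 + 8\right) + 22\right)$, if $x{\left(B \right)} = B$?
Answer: $-1152$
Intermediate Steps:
$x{\left(-6 \right)} 3 \left(\left(34 + 8\right) + 22\right) = \left(-6\right) 3 \left(\left(34 + 8\right) + 22\right) = - 18 \left(42 + 22\right) = \left(-18\right) 64 = -1152$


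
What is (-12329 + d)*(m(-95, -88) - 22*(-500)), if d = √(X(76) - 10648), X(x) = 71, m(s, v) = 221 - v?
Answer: -139428661 + 11309*I*√10577 ≈ -1.3943e+8 + 1.1631e+6*I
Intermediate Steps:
d = I*√10577 (d = √(71 - 10648) = √(-10577) = I*√10577 ≈ 102.84*I)
(-12329 + d)*(m(-95, -88) - 22*(-500)) = (-12329 + I*√10577)*((221 - 1*(-88)) - 22*(-500)) = (-12329 + I*√10577)*((221 + 88) + 11000) = (-12329 + I*√10577)*(309 + 11000) = (-12329 + I*√10577)*11309 = -139428661 + 11309*I*√10577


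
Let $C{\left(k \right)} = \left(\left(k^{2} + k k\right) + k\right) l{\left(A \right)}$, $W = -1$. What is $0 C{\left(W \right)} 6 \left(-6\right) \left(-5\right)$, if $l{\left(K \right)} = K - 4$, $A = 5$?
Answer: $0$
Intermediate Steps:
$l{\left(K \right)} = -4 + K$
$C{\left(k \right)} = k + 2 k^{2}$ ($C{\left(k \right)} = \left(\left(k^{2} + k k\right) + k\right) \left(-4 + 5\right) = \left(\left(k^{2} + k^{2}\right) + k\right) 1 = \left(2 k^{2} + k\right) 1 = \left(k + 2 k^{2}\right) 1 = k + 2 k^{2}$)
$0 C{\left(W \right)} 6 \left(-6\right) \left(-5\right) = 0 \left(- (1 + 2 \left(-1\right))\right) 6 \left(-6\right) \left(-5\right) = 0 \left(- (1 - 2)\right) 6 \left(-6\right) \left(-5\right) = 0 \left(\left(-1\right) \left(-1\right)\right) 6 \left(-6\right) \left(-5\right) = 0 \cdot 1 \cdot 6 \left(-6\right) \left(-5\right) = 0 \cdot 6 \left(-6\right) \left(-5\right) = 0 \left(-6\right) \left(-5\right) = 0 \left(-5\right) = 0$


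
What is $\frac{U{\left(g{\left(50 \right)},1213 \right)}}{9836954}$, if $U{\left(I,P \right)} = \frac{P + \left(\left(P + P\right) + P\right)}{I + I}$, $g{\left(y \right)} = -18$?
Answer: $- \frac{1213}{88532586} \approx -1.3701 \cdot 10^{-5}$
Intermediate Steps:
$U{\left(I,P \right)} = \frac{2 P}{I}$ ($U{\left(I,P \right)} = \frac{P + \left(2 P + P\right)}{2 I} = \left(P + 3 P\right) \frac{1}{2 I} = 4 P \frac{1}{2 I} = \frac{2 P}{I}$)
$\frac{U{\left(g{\left(50 \right)},1213 \right)}}{9836954} = \frac{2 \cdot 1213 \frac{1}{-18}}{9836954} = 2 \cdot 1213 \left(- \frac{1}{18}\right) \frac{1}{9836954} = \left(- \frac{1213}{9}\right) \frac{1}{9836954} = - \frac{1213}{88532586}$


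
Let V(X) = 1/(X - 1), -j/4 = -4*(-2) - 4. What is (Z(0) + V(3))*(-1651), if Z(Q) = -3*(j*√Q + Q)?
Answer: -1651/2 ≈ -825.50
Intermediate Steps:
j = -16 (j = -4*(-4*(-2) - 4) = -4*(8 - 4) = -4*4 = -16)
V(X) = 1/(-1 + X)
Z(Q) = -3*Q + 48*√Q (Z(Q) = -3*(-16*√Q + Q) = -3*(Q - 16*√Q) = -3*Q + 48*√Q)
(Z(0) + V(3))*(-1651) = ((-3*0 + 48*√0) + 1/(-1 + 3))*(-1651) = ((0 + 48*0) + 1/2)*(-1651) = ((0 + 0) + ½)*(-1651) = (0 + ½)*(-1651) = (½)*(-1651) = -1651/2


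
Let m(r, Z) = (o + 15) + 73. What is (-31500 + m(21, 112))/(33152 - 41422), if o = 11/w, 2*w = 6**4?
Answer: 4070993/1071792 ≈ 3.7983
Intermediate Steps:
w = 648 (w = (1/2)*6**4 = (1/2)*1296 = 648)
o = 11/648 ≈ 0.016975
m(r, Z) = 57035/648 (m(r, Z) = (11/648 + 15) + 73 = 9731/648 + 73 = 57035/648)
(-31500 + m(21, 112))/(33152 - 41422) = (-31500 + 57035/648)/(33152 - 41422) = -20354965/648/(-8270) = -20354965/648*(-1/8270) = 4070993/1071792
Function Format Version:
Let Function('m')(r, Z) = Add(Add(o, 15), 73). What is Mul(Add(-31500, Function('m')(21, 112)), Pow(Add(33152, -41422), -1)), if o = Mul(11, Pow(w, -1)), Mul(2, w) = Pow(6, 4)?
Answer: Rational(4070993, 1071792) ≈ 3.7983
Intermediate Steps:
w = 648 (w = Mul(Rational(1, 2), Pow(6, 4)) = Mul(Rational(1, 2), 1296) = 648)
o = Rational(11, 648) (o = Mul(11, Pow(648, -1)) = Mul(11, Rational(1, 648)) = Rational(11, 648) ≈ 0.016975)
Function('m')(r, Z) = Rational(57035, 648) (Function('m')(r, Z) = Add(Add(Rational(11, 648), 15), 73) = Add(Rational(9731, 648), 73) = Rational(57035, 648))
Mul(Add(-31500, Function('m')(21, 112)), Pow(Add(33152, -41422), -1)) = Mul(Add(-31500, Rational(57035, 648)), Pow(Add(33152, -41422), -1)) = Mul(Rational(-20354965, 648), Pow(-8270, -1)) = Mul(Rational(-20354965, 648), Rational(-1, 8270)) = Rational(4070993, 1071792)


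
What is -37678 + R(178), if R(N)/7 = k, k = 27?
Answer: -37489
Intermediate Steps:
R(N) = 189 (R(N) = 7*27 = 189)
-37678 + R(178) = -37678 + 189 = -37489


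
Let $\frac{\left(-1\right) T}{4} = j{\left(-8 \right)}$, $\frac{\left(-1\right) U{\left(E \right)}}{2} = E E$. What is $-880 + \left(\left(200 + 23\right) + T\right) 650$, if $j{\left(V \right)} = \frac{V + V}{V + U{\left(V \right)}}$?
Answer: $\frac{2443990}{17} \approx 1.4376 \cdot 10^{5}$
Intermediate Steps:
$U{\left(E \right)} = - 2 E^{2}$ ($U{\left(E \right)} = - 2 E E = - 2 E^{2}$)
$j{\left(V \right)} = \frac{2 V}{V - 2 V^{2}}$ ($j{\left(V \right)} = \frac{V + V}{V - 2 V^{2}} = \frac{2 V}{V - 2 V^{2}}$)
$T = - \frac{8}{17}$ ($T = - 4 \left(- \frac{2}{-1 + 2 \left(-8\right)}\right) = - 4 \left(- \frac{2}{-1 - 16}\right) = - 4 \left(- \frac{2}{-17}\right) = - 4 \left(\left(-2\right) \left(- \frac{1}{17}\right)\right) = \left(-4\right) \frac{2}{17} = - \frac{8}{17} \approx -0.47059$)
$-880 + \left(\left(200 + 23\right) + T\right) 650 = -880 + \left(\left(200 + 23\right) - \frac{8}{17}\right) 650 = -880 + \left(223 - \frac{8}{17}\right) 650 = -880 + \frac{3783}{17} \cdot 650 = -880 + \frac{2458950}{17} = \frac{2443990}{17}$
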